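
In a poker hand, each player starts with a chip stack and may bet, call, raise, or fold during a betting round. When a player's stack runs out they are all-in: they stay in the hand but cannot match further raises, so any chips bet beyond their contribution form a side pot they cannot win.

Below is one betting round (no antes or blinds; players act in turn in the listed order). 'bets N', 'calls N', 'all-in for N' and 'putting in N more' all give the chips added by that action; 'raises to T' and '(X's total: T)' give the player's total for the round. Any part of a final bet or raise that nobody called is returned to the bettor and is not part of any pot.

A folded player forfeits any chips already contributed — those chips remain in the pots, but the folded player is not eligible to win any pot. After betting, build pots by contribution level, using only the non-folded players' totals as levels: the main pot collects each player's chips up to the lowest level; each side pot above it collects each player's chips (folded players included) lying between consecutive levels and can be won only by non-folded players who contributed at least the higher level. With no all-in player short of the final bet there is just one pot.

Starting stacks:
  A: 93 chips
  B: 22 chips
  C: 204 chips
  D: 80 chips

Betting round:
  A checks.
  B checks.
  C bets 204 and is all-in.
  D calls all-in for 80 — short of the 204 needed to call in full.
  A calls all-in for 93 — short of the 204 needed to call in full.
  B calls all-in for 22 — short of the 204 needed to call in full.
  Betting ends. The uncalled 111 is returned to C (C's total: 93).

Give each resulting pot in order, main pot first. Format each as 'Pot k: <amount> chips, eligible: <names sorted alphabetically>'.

Pot 1: 88 chips, eligible: A, B, C, D
Pot 2: 174 chips, eligible: A, C, D
Pot 3: 26 chips, eligible: A, C

Derivation:
Contributions (after 111 returned to C): A=93, B=22, C=93, D=80
Pot levels (distinct totals of non-folded players): 22, 80, 93
Layer 1-22: 22 each from A, B, C, D = 22*4 = 88 chips; eligible A, B, C, D
Layer 23-80: 58 each from A, C, D = 58*3 = 174 chips; eligible A, C, D
Layer 81-93: 13 each from A, C = 13*2 = 26 chips; eligible A, C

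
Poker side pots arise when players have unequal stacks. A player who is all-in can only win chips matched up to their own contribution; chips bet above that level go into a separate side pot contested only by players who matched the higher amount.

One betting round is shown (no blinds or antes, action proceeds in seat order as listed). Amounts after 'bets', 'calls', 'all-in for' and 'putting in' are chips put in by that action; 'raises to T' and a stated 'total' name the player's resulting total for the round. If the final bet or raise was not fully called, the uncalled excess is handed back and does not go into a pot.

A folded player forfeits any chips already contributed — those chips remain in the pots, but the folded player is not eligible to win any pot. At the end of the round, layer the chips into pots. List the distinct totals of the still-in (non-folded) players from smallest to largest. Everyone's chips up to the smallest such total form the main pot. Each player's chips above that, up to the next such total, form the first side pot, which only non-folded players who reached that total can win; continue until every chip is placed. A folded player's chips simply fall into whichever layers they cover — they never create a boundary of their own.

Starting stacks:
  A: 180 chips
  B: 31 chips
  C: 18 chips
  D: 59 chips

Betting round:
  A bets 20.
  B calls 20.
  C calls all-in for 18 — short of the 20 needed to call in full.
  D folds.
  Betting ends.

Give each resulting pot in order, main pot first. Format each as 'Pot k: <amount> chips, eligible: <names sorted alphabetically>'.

Contributions: A=20, B=20, C=18
Folded: D
Pot levels (distinct totals of non-folded players): 18, 20
Layer 1-18: 18 each from A, B, C = 18*3 = 54 chips; eligible A, B, C
Layer 19-20: 2 each from A, B = 2*2 = 4 chips; eligible A, B

Pot 1: 54 chips, eligible: A, B, C
Pot 2: 4 chips, eligible: A, B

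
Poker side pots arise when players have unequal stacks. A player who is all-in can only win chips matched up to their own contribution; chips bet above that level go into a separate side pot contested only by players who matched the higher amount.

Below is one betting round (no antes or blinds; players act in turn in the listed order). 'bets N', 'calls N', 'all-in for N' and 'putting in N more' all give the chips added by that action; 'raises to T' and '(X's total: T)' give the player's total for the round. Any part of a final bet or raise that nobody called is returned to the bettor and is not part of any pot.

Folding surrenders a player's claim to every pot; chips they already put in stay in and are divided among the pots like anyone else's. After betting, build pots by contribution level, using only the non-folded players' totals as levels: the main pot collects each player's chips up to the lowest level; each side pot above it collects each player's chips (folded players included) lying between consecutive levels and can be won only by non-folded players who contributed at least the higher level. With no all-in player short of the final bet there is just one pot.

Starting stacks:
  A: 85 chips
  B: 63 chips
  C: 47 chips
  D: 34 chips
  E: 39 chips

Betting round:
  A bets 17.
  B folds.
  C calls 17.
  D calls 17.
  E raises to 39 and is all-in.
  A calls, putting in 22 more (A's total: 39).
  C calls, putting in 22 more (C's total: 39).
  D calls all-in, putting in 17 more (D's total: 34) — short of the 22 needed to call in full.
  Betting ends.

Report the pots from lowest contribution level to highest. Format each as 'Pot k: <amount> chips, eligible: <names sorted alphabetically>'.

Pot 1: 136 chips, eligible: A, C, D, E
Pot 2: 15 chips, eligible: A, C, E

Derivation:
Contributions: A=39, C=39, D=34, E=39
Folded: B
Pot levels (distinct totals of non-folded players): 34, 39
Layer 1-34: 34 each from A, C, D, E = 34*4 = 136 chips; eligible A, C, D, E
Layer 35-39: 5 each from A, C, E = 5*3 = 15 chips; eligible A, C, E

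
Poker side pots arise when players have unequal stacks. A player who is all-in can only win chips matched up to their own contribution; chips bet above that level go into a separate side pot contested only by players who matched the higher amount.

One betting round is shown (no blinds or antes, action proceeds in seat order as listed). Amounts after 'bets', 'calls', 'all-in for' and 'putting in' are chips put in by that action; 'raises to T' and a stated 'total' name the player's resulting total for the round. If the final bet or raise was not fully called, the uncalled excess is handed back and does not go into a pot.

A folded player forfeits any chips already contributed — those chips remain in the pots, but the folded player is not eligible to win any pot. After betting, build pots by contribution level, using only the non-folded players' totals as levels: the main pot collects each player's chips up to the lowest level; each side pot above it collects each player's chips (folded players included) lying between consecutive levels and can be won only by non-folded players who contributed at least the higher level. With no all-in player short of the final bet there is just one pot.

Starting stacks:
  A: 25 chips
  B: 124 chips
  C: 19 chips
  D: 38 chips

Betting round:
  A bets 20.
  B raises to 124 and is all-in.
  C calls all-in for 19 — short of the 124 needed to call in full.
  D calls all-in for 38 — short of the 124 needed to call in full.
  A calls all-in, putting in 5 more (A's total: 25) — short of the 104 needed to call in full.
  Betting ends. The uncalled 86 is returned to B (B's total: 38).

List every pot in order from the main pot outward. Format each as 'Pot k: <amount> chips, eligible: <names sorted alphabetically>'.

Pot 1: 76 chips, eligible: A, B, C, D
Pot 2: 18 chips, eligible: A, B, D
Pot 3: 26 chips, eligible: B, D

Derivation:
Contributions (after 86 returned to B): A=25, B=38, C=19, D=38
Pot levels (distinct totals of non-folded players): 19, 25, 38
Layer 1-19: 19 each from A, B, C, D = 19*4 = 76 chips; eligible A, B, C, D
Layer 20-25: 6 each from A, B, D = 6*3 = 18 chips; eligible A, B, D
Layer 26-38: 13 each from B, D = 13*2 = 26 chips; eligible B, D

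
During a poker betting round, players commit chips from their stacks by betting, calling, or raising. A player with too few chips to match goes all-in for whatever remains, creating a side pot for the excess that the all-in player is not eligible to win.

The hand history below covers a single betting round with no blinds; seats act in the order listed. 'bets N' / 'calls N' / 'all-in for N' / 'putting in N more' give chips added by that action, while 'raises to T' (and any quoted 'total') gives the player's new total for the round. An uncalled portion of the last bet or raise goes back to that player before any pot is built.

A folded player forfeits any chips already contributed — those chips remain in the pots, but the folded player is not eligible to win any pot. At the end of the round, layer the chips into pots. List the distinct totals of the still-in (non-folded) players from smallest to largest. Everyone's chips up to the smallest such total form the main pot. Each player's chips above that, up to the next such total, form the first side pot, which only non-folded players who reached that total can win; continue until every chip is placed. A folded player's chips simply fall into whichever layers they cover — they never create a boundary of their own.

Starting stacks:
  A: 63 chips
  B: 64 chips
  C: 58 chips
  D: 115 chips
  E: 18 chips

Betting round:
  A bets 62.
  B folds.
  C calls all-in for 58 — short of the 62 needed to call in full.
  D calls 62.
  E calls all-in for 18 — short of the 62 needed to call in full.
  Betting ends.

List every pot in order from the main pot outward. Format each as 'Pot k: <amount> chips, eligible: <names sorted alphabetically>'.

Contributions: A=62, C=58, D=62, E=18
Folded: B
Pot levels (distinct totals of non-folded players): 18, 58, 62
Layer 1-18: 18 each from A, C, D, E = 18*4 = 72 chips; eligible A, C, D, E
Layer 19-58: 40 each from A, C, D = 40*3 = 120 chips; eligible A, C, D
Layer 59-62: 4 each from A, D = 4*2 = 8 chips; eligible A, D

Pot 1: 72 chips, eligible: A, C, D, E
Pot 2: 120 chips, eligible: A, C, D
Pot 3: 8 chips, eligible: A, D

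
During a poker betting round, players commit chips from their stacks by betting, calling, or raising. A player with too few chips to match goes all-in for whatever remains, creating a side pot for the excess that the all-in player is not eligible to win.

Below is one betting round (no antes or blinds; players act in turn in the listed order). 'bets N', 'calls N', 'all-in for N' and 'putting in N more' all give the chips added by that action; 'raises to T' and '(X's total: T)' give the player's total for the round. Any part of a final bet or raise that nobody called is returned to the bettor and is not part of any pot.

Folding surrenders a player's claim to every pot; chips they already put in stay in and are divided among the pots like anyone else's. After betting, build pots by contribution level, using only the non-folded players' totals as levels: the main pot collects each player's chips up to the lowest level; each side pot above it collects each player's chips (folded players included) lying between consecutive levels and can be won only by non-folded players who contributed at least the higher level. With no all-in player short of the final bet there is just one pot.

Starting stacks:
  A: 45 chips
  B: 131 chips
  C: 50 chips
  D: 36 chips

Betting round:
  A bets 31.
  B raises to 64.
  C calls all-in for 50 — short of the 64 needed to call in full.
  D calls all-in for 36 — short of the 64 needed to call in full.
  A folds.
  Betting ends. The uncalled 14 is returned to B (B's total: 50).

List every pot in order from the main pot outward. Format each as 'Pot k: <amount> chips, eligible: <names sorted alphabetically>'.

Pot 1: 139 chips, eligible: B, C, D
Pot 2: 28 chips, eligible: B, C

Derivation:
Contributions (after 14 returned to B): A=31, B=50, C=50, D=36
Folded: A
Pot levels (distinct totals of non-folded players): 36, 50
Layer 1-36: A 31 + B 36 + C 36 + D 36 = 139 chips; eligible B, C, D
Layer 37-50: 14 each from B, C = 14*2 = 28 chips; eligible B, C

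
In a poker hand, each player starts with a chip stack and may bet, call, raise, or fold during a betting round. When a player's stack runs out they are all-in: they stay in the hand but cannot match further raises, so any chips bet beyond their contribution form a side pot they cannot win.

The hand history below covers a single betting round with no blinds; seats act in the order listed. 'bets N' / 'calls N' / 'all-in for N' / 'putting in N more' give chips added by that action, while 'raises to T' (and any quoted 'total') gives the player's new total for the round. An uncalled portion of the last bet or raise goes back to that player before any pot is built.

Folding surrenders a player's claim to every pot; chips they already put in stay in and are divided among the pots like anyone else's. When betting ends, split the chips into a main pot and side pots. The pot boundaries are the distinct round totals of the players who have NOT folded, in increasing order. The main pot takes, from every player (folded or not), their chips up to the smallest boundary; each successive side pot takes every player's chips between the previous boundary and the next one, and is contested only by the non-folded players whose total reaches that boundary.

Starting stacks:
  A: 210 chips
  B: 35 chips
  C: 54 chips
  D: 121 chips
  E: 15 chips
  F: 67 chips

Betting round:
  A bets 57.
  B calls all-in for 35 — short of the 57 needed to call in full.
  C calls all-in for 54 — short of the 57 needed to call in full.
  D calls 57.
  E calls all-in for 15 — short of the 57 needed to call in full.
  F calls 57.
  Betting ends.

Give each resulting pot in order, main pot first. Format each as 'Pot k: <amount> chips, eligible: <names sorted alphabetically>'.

Contributions: A=57, B=35, C=54, D=57, E=15, F=57
Pot levels (distinct totals of non-folded players): 15, 35, 54, 57
Layer 1-15: 15 each from A, B, C, D, E, F = 15*6 = 90 chips; eligible A, B, C, D, E, F
Layer 16-35: 20 each from A, B, C, D, F = 20*5 = 100 chips; eligible A, B, C, D, F
Layer 36-54: 19 each from A, C, D, F = 19*4 = 76 chips; eligible A, C, D, F
Layer 55-57: 3 each from A, D, F = 3*3 = 9 chips; eligible A, D, F

Pot 1: 90 chips, eligible: A, B, C, D, E, F
Pot 2: 100 chips, eligible: A, B, C, D, F
Pot 3: 76 chips, eligible: A, C, D, F
Pot 4: 9 chips, eligible: A, D, F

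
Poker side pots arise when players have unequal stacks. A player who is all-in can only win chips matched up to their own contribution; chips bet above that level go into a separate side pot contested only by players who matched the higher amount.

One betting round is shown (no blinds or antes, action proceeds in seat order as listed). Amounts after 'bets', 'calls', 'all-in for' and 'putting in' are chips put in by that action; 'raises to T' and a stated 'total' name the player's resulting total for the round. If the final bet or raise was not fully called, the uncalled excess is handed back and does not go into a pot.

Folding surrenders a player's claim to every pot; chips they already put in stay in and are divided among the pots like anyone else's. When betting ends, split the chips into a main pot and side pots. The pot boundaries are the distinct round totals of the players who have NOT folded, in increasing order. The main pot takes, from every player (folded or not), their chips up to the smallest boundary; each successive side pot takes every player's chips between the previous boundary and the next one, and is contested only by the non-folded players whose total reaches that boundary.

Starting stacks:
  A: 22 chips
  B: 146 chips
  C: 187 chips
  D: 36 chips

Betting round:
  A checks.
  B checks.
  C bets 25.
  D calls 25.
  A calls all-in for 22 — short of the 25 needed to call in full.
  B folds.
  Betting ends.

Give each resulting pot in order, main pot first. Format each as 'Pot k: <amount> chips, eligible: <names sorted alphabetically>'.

Contributions: A=22, C=25, D=25
Folded: B
Pot levels (distinct totals of non-folded players): 22, 25
Layer 1-22: 22 each from A, C, D = 22*3 = 66 chips; eligible A, C, D
Layer 23-25: 3 each from C, D = 3*2 = 6 chips; eligible C, D

Pot 1: 66 chips, eligible: A, C, D
Pot 2: 6 chips, eligible: C, D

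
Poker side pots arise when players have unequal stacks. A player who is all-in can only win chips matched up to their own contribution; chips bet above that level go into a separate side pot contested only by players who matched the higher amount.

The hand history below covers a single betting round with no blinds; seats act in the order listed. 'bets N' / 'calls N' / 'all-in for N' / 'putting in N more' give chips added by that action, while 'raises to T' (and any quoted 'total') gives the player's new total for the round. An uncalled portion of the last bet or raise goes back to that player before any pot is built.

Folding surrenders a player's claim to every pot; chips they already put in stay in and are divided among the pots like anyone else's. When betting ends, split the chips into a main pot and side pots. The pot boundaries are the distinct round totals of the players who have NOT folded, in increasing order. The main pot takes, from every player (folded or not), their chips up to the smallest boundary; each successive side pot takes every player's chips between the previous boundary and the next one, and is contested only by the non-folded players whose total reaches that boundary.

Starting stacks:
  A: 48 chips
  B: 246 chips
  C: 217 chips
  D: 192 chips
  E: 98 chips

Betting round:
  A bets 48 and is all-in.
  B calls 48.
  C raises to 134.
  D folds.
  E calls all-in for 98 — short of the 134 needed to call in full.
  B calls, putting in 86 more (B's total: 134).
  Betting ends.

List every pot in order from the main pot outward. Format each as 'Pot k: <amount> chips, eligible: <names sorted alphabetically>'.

Pot 1: 192 chips, eligible: A, B, C, E
Pot 2: 150 chips, eligible: B, C, E
Pot 3: 72 chips, eligible: B, C

Derivation:
Contributions: A=48, B=134, C=134, E=98
Folded: D
Pot levels (distinct totals of non-folded players): 48, 98, 134
Layer 1-48: 48 each from A, B, C, E = 48*4 = 192 chips; eligible A, B, C, E
Layer 49-98: 50 each from B, C, E = 50*3 = 150 chips; eligible B, C, E
Layer 99-134: 36 each from B, C = 36*2 = 72 chips; eligible B, C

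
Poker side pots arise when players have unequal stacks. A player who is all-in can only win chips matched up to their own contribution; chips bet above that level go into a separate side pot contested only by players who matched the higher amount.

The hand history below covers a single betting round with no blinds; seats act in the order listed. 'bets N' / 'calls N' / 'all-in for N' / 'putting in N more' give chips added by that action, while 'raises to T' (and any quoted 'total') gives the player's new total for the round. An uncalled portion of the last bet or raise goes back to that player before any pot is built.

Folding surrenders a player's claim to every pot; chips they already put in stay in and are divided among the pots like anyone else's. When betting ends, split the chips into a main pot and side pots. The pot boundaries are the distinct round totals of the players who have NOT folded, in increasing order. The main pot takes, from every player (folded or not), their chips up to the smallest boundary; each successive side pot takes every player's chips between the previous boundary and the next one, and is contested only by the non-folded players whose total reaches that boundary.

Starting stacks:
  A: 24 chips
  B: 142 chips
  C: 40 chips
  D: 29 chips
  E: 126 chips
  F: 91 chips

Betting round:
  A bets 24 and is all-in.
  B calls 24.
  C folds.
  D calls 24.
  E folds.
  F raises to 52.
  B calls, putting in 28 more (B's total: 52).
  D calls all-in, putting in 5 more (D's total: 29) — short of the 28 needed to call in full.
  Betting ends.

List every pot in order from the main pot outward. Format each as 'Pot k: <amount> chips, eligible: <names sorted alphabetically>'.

Contributions: A=24, B=52, D=29, F=52
Folded: C, E
Pot levels (distinct totals of non-folded players): 24, 29, 52
Layer 1-24: 24 each from A, B, D, F = 24*4 = 96 chips; eligible A, B, D, F
Layer 25-29: 5 each from B, D, F = 5*3 = 15 chips; eligible B, D, F
Layer 30-52: 23 each from B, F = 23*2 = 46 chips; eligible B, F

Pot 1: 96 chips, eligible: A, B, D, F
Pot 2: 15 chips, eligible: B, D, F
Pot 3: 46 chips, eligible: B, F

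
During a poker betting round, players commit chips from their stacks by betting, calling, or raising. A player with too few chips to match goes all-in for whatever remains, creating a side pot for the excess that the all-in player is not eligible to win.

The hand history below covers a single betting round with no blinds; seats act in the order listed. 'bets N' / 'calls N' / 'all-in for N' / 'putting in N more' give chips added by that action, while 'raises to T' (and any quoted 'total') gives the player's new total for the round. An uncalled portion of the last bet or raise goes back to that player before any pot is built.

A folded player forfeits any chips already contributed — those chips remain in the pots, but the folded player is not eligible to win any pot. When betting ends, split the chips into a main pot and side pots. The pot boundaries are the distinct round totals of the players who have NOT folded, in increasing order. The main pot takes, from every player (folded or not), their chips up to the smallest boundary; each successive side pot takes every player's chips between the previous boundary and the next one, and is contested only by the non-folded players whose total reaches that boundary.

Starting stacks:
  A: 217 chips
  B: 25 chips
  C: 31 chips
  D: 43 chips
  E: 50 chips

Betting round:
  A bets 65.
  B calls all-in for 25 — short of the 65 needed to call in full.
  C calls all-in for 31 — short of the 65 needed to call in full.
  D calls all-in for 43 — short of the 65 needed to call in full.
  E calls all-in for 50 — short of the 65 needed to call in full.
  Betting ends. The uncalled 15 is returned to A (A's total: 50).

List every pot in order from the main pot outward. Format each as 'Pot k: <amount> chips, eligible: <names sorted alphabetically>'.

Pot 1: 125 chips, eligible: A, B, C, D, E
Pot 2: 24 chips, eligible: A, C, D, E
Pot 3: 36 chips, eligible: A, D, E
Pot 4: 14 chips, eligible: A, E

Derivation:
Contributions (after 15 returned to A): A=50, B=25, C=31, D=43, E=50
Pot levels (distinct totals of non-folded players): 25, 31, 43, 50
Layer 1-25: 25 each from A, B, C, D, E = 25*5 = 125 chips; eligible A, B, C, D, E
Layer 26-31: 6 each from A, C, D, E = 6*4 = 24 chips; eligible A, C, D, E
Layer 32-43: 12 each from A, D, E = 12*3 = 36 chips; eligible A, D, E
Layer 44-50: 7 each from A, E = 7*2 = 14 chips; eligible A, E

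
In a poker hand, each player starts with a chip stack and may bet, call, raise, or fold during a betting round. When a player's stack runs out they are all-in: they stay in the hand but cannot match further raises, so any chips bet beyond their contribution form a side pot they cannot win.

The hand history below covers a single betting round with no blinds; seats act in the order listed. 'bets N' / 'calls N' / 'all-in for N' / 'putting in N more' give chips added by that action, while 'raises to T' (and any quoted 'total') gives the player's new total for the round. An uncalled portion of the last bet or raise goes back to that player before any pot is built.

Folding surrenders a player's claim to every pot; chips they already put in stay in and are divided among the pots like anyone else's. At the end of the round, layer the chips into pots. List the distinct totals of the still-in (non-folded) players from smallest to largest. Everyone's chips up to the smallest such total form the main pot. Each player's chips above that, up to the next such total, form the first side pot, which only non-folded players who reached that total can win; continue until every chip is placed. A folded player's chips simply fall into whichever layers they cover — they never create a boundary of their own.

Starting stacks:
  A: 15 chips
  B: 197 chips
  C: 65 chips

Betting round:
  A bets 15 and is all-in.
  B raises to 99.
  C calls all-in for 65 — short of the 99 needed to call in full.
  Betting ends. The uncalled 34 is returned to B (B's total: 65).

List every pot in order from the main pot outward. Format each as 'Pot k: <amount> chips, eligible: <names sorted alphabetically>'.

Contributions (after 34 returned to B): A=15, B=65, C=65
Pot levels (distinct totals of non-folded players): 15, 65
Layer 1-15: 15 each from A, B, C = 15*3 = 45 chips; eligible A, B, C
Layer 16-65: 50 each from B, C = 50*2 = 100 chips; eligible B, C

Pot 1: 45 chips, eligible: A, B, C
Pot 2: 100 chips, eligible: B, C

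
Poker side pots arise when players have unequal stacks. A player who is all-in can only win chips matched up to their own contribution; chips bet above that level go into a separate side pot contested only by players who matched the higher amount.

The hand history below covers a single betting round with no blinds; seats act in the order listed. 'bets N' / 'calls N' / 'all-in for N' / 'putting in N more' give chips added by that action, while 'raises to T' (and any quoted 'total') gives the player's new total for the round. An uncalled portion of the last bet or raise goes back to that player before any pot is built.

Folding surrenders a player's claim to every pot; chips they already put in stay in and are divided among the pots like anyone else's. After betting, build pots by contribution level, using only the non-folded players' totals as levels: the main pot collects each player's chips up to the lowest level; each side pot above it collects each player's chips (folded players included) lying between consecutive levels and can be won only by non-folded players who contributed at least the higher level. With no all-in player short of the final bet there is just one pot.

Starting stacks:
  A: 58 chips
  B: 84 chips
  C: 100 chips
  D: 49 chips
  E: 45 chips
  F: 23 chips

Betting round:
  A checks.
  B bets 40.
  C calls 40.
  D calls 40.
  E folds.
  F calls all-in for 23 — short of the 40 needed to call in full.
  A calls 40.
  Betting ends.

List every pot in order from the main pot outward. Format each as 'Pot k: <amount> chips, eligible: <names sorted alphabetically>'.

Contributions: A=40, B=40, C=40, D=40, F=23
Folded: E
Pot levels (distinct totals of non-folded players): 23, 40
Layer 1-23: 23 each from A, B, C, D, F = 23*5 = 115 chips; eligible A, B, C, D, F
Layer 24-40: 17 each from A, B, C, D = 17*4 = 68 chips; eligible A, B, C, D

Pot 1: 115 chips, eligible: A, B, C, D, F
Pot 2: 68 chips, eligible: A, B, C, D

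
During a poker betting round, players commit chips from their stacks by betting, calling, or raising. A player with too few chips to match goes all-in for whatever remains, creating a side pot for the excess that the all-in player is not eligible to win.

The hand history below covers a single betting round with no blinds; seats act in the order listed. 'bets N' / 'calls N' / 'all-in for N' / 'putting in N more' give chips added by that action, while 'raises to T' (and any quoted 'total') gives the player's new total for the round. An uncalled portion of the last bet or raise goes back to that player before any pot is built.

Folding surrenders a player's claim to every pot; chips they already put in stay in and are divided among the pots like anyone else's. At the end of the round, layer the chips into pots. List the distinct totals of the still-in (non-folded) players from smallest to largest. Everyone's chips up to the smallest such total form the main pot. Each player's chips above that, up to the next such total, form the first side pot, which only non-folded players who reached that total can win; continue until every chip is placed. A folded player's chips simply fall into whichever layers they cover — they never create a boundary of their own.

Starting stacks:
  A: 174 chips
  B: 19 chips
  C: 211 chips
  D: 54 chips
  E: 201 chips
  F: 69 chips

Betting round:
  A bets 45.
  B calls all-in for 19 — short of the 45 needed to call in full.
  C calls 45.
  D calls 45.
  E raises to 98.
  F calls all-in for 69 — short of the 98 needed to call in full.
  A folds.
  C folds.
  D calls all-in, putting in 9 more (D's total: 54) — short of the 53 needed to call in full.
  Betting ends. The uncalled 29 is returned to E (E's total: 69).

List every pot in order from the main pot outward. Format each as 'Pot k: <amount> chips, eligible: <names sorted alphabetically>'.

Contributions (after 29 returned to E): A=45, B=19, C=45, D=54, E=69, F=69
Folded: A, C
Pot levels (distinct totals of non-folded players): 19, 54, 69
Layer 1-19: 19 each from A, B, C, D, E, F = 19*6 = 114 chips; eligible B, D, E, F
Layer 20-54: A 26 + C 26 + D 35 + E 35 + F 35 = 157 chips; eligible D, E, F
Layer 55-69: 15 each from E, F = 15*2 = 30 chips; eligible E, F

Pot 1: 114 chips, eligible: B, D, E, F
Pot 2: 157 chips, eligible: D, E, F
Pot 3: 30 chips, eligible: E, F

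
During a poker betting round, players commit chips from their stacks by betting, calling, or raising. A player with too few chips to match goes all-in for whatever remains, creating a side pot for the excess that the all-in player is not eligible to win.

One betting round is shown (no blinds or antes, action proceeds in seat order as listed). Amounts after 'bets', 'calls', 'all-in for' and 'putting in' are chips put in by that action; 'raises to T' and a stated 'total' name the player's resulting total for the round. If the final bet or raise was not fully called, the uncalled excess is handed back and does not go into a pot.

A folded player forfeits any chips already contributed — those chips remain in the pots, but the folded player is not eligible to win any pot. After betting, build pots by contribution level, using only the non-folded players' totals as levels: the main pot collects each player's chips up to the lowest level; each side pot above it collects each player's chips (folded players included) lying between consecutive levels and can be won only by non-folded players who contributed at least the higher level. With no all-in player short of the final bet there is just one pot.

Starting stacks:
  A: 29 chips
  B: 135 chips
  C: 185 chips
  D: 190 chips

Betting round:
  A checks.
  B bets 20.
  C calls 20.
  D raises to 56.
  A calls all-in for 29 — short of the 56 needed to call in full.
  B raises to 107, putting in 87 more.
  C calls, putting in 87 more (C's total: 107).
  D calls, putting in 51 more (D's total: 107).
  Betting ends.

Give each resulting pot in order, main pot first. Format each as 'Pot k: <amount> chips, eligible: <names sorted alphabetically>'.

Contributions: A=29, B=107, C=107, D=107
Pot levels (distinct totals of non-folded players): 29, 107
Layer 1-29: 29 each from A, B, C, D = 29*4 = 116 chips; eligible A, B, C, D
Layer 30-107: 78 each from B, C, D = 78*3 = 234 chips; eligible B, C, D

Pot 1: 116 chips, eligible: A, B, C, D
Pot 2: 234 chips, eligible: B, C, D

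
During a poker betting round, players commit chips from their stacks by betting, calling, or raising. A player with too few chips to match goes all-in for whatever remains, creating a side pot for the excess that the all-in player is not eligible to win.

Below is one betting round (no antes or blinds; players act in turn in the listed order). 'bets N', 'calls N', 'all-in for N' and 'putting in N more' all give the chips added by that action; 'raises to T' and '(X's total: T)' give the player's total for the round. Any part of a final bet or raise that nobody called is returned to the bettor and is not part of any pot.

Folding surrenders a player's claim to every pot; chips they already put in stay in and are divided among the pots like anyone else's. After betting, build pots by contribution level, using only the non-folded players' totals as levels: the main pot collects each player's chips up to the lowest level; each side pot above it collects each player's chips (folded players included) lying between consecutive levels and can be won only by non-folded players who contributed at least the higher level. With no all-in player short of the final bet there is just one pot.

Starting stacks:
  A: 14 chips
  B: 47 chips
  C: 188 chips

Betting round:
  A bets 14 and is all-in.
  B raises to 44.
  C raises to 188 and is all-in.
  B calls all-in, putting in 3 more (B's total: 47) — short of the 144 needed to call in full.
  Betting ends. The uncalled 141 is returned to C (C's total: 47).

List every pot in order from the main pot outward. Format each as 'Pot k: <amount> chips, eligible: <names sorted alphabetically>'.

Contributions (after 141 returned to C): A=14, B=47, C=47
Pot levels (distinct totals of non-folded players): 14, 47
Layer 1-14: 14 each from A, B, C = 14*3 = 42 chips; eligible A, B, C
Layer 15-47: 33 each from B, C = 33*2 = 66 chips; eligible B, C

Pot 1: 42 chips, eligible: A, B, C
Pot 2: 66 chips, eligible: B, C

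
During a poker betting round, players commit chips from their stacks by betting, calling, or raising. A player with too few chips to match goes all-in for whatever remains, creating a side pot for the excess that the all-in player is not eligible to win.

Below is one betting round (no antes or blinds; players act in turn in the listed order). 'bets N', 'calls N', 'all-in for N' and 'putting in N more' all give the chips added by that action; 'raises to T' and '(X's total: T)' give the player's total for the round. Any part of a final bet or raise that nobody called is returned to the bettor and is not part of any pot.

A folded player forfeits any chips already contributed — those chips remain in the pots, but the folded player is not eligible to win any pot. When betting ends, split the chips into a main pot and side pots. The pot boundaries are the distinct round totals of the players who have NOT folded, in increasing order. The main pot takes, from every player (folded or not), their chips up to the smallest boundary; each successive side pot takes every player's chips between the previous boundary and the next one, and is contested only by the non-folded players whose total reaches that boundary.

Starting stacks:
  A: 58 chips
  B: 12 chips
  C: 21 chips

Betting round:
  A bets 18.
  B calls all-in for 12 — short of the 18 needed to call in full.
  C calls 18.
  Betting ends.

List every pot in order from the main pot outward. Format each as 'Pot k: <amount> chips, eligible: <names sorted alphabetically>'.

Contributions: A=18, B=12, C=18
Pot levels (distinct totals of non-folded players): 12, 18
Layer 1-12: 12 each from A, B, C = 12*3 = 36 chips; eligible A, B, C
Layer 13-18: 6 each from A, C = 6*2 = 12 chips; eligible A, C

Pot 1: 36 chips, eligible: A, B, C
Pot 2: 12 chips, eligible: A, C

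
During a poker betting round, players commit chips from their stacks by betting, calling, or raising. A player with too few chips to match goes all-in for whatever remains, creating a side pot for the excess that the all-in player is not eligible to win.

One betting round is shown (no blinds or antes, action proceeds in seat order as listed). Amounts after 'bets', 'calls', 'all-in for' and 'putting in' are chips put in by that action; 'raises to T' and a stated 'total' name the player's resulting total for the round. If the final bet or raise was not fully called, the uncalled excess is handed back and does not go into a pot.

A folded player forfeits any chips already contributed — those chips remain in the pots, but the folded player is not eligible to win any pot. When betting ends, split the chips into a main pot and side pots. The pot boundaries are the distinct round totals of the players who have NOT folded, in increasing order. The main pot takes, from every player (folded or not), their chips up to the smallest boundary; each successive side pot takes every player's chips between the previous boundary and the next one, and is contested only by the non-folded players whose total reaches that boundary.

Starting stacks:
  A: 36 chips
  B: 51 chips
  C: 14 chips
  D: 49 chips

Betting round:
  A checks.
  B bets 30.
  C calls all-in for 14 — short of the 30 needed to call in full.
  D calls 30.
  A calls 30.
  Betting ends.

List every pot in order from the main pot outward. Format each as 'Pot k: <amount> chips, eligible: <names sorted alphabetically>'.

Pot 1: 56 chips, eligible: A, B, C, D
Pot 2: 48 chips, eligible: A, B, D

Derivation:
Contributions: A=30, B=30, C=14, D=30
Pot levels (distinct totals of non-folded players): 14, 30
Layer 1-14: 14 each from A, B, C, D = 14*4 = 56 chips; eligible A, B, C, D
Layer 15-30: 16 each from A, B, D = 16*3 = 48 chips; eligible A, B, D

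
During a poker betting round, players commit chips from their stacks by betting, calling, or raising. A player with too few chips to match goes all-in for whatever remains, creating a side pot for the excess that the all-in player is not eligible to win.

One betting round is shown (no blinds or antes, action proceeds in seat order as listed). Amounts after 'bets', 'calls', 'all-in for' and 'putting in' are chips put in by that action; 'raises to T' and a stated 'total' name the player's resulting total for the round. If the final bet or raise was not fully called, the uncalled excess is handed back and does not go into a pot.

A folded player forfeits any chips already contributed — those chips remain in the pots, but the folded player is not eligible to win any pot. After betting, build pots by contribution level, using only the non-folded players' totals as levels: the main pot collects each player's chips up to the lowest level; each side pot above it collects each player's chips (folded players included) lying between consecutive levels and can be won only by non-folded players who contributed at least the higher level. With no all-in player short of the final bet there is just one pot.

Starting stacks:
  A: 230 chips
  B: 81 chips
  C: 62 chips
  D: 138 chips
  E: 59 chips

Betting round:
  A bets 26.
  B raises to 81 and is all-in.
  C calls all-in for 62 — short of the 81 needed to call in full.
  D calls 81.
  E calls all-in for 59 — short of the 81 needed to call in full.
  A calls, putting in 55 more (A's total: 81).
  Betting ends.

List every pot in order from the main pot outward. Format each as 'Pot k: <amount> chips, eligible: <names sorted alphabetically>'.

Contributions: A=81, B=81, C=62, D=81, E=59
Pot levels (distinct totals of non-folded players): 59, 62, 81
Layer 1-59: 59 each from A, B, C, D, E = 59*5 = 295 chips; eligible A, B, C, D, E
Layer 60-62: 3 each from A, B, C, D = 3*4 = 12 chips; eligible A, B, C, D
Layer 63-81: 19 each from A, B, D = 19*3 = 57 chips; eligible A, B, D

Pot 1: 295 chips, eligible: A, B, C, D, E
Pot 2: 12 chips, eligible: A, B, C, D
Pot 3: 57 chips, eligible: A, B, D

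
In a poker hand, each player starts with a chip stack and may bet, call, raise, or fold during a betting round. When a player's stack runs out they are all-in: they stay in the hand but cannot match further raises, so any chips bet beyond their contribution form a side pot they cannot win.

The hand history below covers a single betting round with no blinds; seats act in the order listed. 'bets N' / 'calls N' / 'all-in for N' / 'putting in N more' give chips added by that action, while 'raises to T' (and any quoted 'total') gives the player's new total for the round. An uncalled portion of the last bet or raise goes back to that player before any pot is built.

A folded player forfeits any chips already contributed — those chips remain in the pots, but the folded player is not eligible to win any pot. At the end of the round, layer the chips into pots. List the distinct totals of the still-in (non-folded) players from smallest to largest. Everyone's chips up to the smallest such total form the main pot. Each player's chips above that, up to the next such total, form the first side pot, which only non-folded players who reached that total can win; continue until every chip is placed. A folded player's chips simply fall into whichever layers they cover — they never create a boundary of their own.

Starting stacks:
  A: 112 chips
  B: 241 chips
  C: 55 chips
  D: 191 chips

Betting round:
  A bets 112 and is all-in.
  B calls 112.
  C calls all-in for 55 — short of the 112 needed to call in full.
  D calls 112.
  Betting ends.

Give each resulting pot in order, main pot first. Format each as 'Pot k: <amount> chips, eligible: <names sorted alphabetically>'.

Contributions: A=112, B=112, C=55, D=112
Pot levels (distinct totals of non-folded players): 55, 112
Layer 1-55: 55 each from A, B, C, D = 55*4 = 220 chips; eligible A, B, C, D
Layer 56-112: 57 each from A, B, D = 57*3 = 171 chips; eligible A, B, D

Pot 1: 220 chips, eligible: A, B, C, D
Pot 2: 171 chips, eligible: A, B, D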